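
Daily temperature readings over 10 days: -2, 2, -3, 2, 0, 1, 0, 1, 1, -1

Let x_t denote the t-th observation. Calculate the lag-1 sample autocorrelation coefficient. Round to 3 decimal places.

-0.659

Mean x̄ = (-2 + 2 − 3 + 2 + 0 + 1 + 0 + 1 + 1 − 1)/10 = 0.1000
Numerator Σ_{t=1}^{9}(x_t−x̄)(x_{t+1}−x̄) = -16.4100
Denominator Σ(x_t−x̄)² = 24.9000
r_1 = -16.4100 / 24.9000 = -0.659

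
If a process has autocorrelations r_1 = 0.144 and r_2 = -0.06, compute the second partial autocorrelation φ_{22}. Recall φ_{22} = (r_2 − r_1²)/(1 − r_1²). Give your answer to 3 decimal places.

-0.082

φ_{22} = (r_2 − r_1²) / (1 − r_1²)
r_1² = (0.144)² = 0.020736
Numerator = -0.06 − 0.0207 = -0.0807; denominator = 1 − 0.0207 = 0.9793
φ_{22} = -0.0807 / 0.9793 = -0.082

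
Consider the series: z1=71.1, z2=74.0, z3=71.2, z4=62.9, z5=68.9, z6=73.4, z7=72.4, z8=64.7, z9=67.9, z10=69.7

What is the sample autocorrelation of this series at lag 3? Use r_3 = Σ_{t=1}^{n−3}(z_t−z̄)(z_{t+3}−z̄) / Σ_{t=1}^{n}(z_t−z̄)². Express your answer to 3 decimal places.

Mean z̄ = (71.1 + 74.0 + 71.2 + 62.9 + 68.9 + 73.4 + 72.4 + 64.7 + 67.9 + 69.7)/10 = 69.6200
Σ(z_t−z̄)(z_{t+3}−z̄) = (-9.9456) + (-3.1536) + (5.9724) + (-18.6816) + (3.5424) + (-6.5016) + (0.2224) = -28.5452
Denominator Σ(z_t−z̄)² = 118.7360
r_3 = -28.5452 / 118.7360 = -0.240

-0.240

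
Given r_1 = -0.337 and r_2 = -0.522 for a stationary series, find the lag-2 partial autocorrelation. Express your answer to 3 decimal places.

-0.717

φ_{22} = (r_2 − r_1²) / (1 − r_1²)
r_1² = (-0.337)² = 0.113569
Numerator = -0.522 − 0.1136 = -0.6356; denominator = 1 − 0.1136 = 0.8864
φ_{22} = -0.6356 / 0.8864 = -0.717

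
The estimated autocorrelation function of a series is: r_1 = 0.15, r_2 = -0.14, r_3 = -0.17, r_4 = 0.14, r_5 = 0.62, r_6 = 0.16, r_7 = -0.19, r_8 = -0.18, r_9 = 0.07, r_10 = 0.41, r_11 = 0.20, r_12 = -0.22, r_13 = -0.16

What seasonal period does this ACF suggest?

5

The largest autocorrelation is r_5 = 0.62, with a weaker echo at lag 10 (0.41); the remaining lags stay at or below 0.20.
The dominant spike at lag 5 indicates a seasonal period of 5.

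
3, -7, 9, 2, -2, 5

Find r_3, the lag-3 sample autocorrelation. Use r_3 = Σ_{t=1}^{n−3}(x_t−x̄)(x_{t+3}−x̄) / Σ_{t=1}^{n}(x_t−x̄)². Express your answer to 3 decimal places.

Mean x̄ = (3 − 7 + 9 + 2 − 2 + 5)/6 = 1.6667
Deviations from mean: 1.3333, -8.6667, 7.3333, 0.3333, -3.6667, 3.3333
Numerator Σ_{t=1}^{3}(x_t−x̄)(x_{t+3}−x̄) = 56.6667
Denominator Σ(x_t−x̄)² = 155.3333
r_3 = 56.6667 / 155.3333 = 0.365

0.365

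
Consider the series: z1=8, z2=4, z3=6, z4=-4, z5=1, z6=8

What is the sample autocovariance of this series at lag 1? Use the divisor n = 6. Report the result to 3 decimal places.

-0.921

Mean z̄ = (8 + 4 + 6 − 4 + 1 + 8)/6 = 3.8333
Σ_{t=1}^{5}(z_t−z̄)(z_{t+1}−z̄) = -5.5278
γ_1 = -5.5278 / 6 = -0.921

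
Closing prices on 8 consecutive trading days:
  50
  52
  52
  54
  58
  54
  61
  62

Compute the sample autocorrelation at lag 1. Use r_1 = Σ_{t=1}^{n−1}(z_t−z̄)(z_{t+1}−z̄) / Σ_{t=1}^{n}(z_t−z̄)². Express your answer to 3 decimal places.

0.410

Mean z̄ = (50 + 52 + 52 + 54 + 58 + 54 + 61 + 62)/8 = 55.3750
Deviations from mean: -5.3750, -3.3750, -3.3750, -1.3750, 2.6250, -1.3750, 5.6250, 6.6250
Σ(z_t−z̄)(z_{t+1}−z̄) = (18.1406) + (11.3906) + (4.6406) + (-3.6094) + (-3.6094) + (-7.7344) + (37.2656) = 56.4844
Denominator Σ(z_t−z̄)² = 137.8750
r_1 = 56.4844 / 137.8750 = 0.410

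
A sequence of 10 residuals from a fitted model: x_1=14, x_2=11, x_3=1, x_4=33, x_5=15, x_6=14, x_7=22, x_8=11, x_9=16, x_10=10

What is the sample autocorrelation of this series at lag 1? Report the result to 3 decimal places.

Mean x̄ = (14 + 11 + 1 + 33 + 15 + 14 + 22 + 11 + 16 + 10)/10 = 14.7000
Numerator Σ_{t=1}^{9}(x_t−x̄)(x_{t+1}−x̄) = -235.1900
Denominator Σ(x_t−x̄)² = 628.1000
r_1 = -235.1900 / 628.1000 = -0.374

-0.374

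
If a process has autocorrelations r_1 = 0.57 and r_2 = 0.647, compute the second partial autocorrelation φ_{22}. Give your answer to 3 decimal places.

0.477

φ_{22} = (r_2 − r_1²) / (1 − r_1²)
r_1² = (0.57)² = 0.3249
Numerator = 0.647 − 0.3249 = 0.3221; denominator = 1 − 0.3249 = 0.6751
φ_{22} = 0.3221 / 0.6751 = 0.477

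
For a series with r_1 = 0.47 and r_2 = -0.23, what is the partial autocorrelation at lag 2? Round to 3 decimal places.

-0.579

φ_{22} = (r_2 − r_1²) / (1 − r_1²)
r_1² = (0.47)² = 0.2209
Numerator = -0.23 − 0.2209 = -0.4509; denominator = 1 − 0.2209 = 0.7791
φ_{22} = -0.4509 / 0.7791 = -0.579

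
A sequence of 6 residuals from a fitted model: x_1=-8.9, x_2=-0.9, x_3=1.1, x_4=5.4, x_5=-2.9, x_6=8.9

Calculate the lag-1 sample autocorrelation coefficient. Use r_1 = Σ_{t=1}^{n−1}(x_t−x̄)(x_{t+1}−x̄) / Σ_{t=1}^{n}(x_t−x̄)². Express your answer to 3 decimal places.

-0.152

Mean x̄ = (-8.9 − 0.9 + 1.1 + 5.4 − 2.9 + 8.9)/6 = 0.4500
Deviations from mean: -9.3500, -1.3500, 0.6500, 4.9500, -3.3500, 8.4500
Numerator Σ_{t=1}^{5}(x_t−x̄)(x_{t+1}−x̄) = -29.9275
Denominator Σ(x_t−x̄)² = 196.7950
r_1 = -29.9275 / 196.7950 = -0.152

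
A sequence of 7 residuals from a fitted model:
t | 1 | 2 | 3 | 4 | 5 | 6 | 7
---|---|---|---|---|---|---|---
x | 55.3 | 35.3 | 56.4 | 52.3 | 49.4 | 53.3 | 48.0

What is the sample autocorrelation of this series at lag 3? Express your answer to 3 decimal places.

Mean x̄ = (55.3 + 35.3 + 56.4 + 52.3 + 49.4 + 53.3 + 48.0)/7 = 50.0000
Deviations from mean: 5.3000, -14.7000, 6.4000, 2.3000, -0.6000, 3.3000, -2.0000
Numerator Σ_{t=1}^{4}(x_t−x̄)(x_{t+3}−x̄) = 37.5300
Denominator Σ(x_t−x̄)² = 305.6800
r_3 = 37.5300 / 305.6800 = 0.123

0.123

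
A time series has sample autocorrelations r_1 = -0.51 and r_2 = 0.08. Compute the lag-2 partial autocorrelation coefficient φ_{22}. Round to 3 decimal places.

-0.243

φ_{22} = (r_2 − r_1²) / (1 − r_1²)
r_1² = (-0.51)² = 0.2601
Numerator = 0.08 − 0.2601 = -0.1801; denominator = 1 − 0.2601 = 0.7399
φ_{22} = -0.1801 / 0.7399 = -0.243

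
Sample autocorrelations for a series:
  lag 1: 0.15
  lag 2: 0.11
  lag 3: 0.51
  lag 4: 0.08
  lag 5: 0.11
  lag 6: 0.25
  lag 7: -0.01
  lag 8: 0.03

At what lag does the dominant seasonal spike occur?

The largest autocorrelation is r_3 = 0.51, with a weaker echo at lag 6 (0.25); the remaining lags stay at or below 0.15.
The dominant spike at lag 3 indicates a seasonal period of 3.

3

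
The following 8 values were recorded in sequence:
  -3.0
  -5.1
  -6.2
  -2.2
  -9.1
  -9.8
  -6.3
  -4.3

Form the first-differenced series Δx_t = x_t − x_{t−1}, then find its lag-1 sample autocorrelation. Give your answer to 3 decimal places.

-0.240

First differences Δx: -2.1, -1.1, 4.0, -6.9, -0.7, 3.5, 2.0
Mean of differences = -0.1857
Numerator Σ(Δx_t−Δx̄)(Δx_{t+1}−Δx̄) = -20.5673
Denominator Σ(Δx_t−Δx̄)² = 85.7286
r_1(Δx) = -20.5673 / 85.7286 = -0.240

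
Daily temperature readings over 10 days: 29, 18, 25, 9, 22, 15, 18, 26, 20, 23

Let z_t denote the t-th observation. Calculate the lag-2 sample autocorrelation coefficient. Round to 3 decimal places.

Mean z̄ = (29 + 18 + 25 + 9 + 22 + 15 + 18 + 26 + 20 + 23)/10 = 20.5000
Numerator Σ_{t=1}^{8}(z_t−z̄)(z_{t+2}−z̄) = 118.0000
Denominator Σ(z_t−z̄)² = 306.5000
r_2 = 118.0000 / 306.5000 = 0.385

0.385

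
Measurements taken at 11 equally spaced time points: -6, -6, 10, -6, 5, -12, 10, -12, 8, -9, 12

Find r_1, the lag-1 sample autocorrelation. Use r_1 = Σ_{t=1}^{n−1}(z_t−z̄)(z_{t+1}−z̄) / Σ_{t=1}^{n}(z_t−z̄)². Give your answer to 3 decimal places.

-0.769

Mean z̄ = (-6 − 6 + 10 − 6 + 5 − 12 + 10 − 12 + 8 − 9 + 12)/11 = -0.5455
Numerator Σ_{t=1}^{10}(z_t−z̄)(z_{t+1}−z̄) = -696.8430
Denominator Σ(z_t−z̄)² = 906.7273
r_1 = -696.8430 / 906.7273 = -0.769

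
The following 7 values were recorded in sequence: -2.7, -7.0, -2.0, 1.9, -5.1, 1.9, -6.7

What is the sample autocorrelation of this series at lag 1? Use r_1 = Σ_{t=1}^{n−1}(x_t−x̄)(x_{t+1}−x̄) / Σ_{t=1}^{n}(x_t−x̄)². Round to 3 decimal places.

Mean x̄ = (-2.7 − 7.0 − 2.0 + 1.9 − 5.1 + 1.9 − 6.7)/7 = -2.8143
Σ(x_t−x̄)(x_{t+1}−x̄) = (-0.4784) + (-3.4084) + (3.8388) + (-10.7755) + (-10.7755) + (-18.3184) = -39.9173
Denominator Σ(x_t−x̄)² = 82.9686
r_1 = -39.9173 / 82.9686 = -0.481

-0.481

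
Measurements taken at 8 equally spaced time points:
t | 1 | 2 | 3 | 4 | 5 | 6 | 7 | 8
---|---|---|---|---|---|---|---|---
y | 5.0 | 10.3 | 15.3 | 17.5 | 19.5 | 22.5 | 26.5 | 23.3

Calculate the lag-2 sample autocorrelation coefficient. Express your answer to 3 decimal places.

Mean ȳ = (5.0 + 10.3 + 15.3 + 17.5 + 19.5 + 22.5 + 26.5 + 23.3)/8 = 17.4875
Deviations from mean: -12.4875, -7.1875, -2.1875, 0.0125, 2.0125, 5.0125, 9.0125, 5.8125
Σ(y_t−ȳ)(y_{t+2}−ȳ) = (27.3164) + (-0.0898) + (-4.4023) + (0.0627) + (18.1377) + (29.1352) = 70.1597
Denominator Σ(y_t−ȳ)² = 356.5688
r_2 = 70.1597 / 356.5688 = 0.197

0.197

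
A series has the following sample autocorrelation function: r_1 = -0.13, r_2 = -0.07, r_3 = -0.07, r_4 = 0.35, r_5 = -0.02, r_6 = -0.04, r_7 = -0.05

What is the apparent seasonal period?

The largest autocorrelation is r_4 = 0.35; the remaining lags stay at or below -0.02.
The dominant spike at lag 4 indicates a seasonal period of 4.

4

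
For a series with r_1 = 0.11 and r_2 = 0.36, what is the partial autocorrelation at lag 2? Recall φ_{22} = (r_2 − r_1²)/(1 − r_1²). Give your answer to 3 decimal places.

0.352

φ_{22} = (r_2 − r_1²) / (1 − r_1²)
r_1² = (0.11)² = 0.0121
Numerator = 0.36 − 0.0121 = 0.3479; denominator = 1 − 0.0121 = 0.9879
φ_{22} = 0.3479 / 0.9879 = 0.352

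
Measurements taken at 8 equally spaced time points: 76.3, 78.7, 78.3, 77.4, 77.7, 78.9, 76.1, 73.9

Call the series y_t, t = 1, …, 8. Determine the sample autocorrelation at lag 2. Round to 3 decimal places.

-0.298

Mean ȳ = (76.3 + 78.7 + 78.3 + 77.4 + 77.7 + 78.9 + 76.1 + 73.9)/8 = 77.1625
Deviations from mean: -0.8625, 1.5375, 1.1375, 0.2375, 0.5375, 1.7375, -1.0625, -3.2625
Numerator Σ_{t=1}^{6}(y_t−ȳ)(y_{t+2}−ȳ) = -5.8316
Denominator Σ(y_t−ȳ)² = 19.5388
r_2 = -5.8316 / 19.5388 = -0.298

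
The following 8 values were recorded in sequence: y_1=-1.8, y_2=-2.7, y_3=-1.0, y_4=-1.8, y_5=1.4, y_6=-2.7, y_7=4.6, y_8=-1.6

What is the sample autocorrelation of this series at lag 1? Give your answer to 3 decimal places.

-0.428

Mean ȳ = (-1.8 − 2.7 − 1.0 − 1.8 + 1.4 − 2.7 + 4.6 − 1.6)/8 = -0.7000
Deviations from mean: -1.1000, -2.0000, -0.3000, -1.1000, 2.1000, -2.0000, 5.3000, -0.9000
Numerator Σ_{t=1}^{7}(y_t−ȳ)(y_{t+1}−ȳ) = -18.7500
Denominator Σ(y_t−ȳ)² = 43.8200
r_1 = -18.7500 / 43.8200 = -0.428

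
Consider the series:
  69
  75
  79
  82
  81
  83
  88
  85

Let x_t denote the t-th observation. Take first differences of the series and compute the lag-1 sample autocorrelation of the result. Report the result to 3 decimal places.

First differences Δx: 6, 4, 3, -1, 2, 5, -3
Mean of differences = 2.2857
Numerator Σ(Δx_t−Δx̄)(Δx_{t+1}−Δx̄) = -8.9388
Denominator Σ(Δx_t−Δx̄)² = 63.4286
r_1(Δx) = -8.9388 / 63.4286 = -0.141

-0.141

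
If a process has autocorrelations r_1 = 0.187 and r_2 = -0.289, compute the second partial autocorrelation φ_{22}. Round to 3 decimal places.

φ_{22} = (r_2 − r_1²) / (1 − r_1²)
r_1² = (0.187)² = 0.034969
Numerator = -0.289 − 0.0350 = -0.3240; denominator = 1 − 0.0350 = 0.9650
φ_{22} = -0.3240 / 0.9650 = -0.336

-0.336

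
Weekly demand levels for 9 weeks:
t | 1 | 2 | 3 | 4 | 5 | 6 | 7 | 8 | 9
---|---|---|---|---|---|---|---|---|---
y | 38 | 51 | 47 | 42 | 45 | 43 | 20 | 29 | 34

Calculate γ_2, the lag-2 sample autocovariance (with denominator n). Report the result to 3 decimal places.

3.261

Mean ȳ = (38 + 51 + 47 + 42 + 45 + 43 + 20 + 29 + 34)/9 = 38.7778
Σ_{t=1}^{7}(y_t−ȳ)(y_{t+2}−ȳ) = 29.3457
γ_2 = 29.3457 / 9 = 3.261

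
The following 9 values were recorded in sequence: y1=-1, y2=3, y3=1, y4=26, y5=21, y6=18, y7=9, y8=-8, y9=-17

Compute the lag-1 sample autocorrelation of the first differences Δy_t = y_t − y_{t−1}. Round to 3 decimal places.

First differences Δy: 4, -2, 25, -5, -3, -9, -17, -9
Mean of differences = -2.0000
Numerator Σ(Δy_t−Δȳ)(Δy_{t+1}−Δȳ) = 139.0000
Denominator Σ(Δy_t−Δȳ)² = 1098.0000
r_1(Δy) = 139.0000 / 1098.0000 = 0.127

0.127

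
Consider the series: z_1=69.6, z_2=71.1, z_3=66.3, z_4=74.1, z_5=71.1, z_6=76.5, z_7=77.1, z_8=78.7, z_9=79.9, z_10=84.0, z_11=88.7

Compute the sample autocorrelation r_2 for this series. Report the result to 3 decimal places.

Mean z̄ = (69.6 + 71.1 + 66.3 + 74.1 + 71.1 + 76.5 + 77.1 + 78.7 + 79.9 + 84.0 + 88.7)/11 = 76.1000
Numerator Σ_{t=1}^{9}(z_t−z̄)(z_{t+2}−z̄) = 190.1600
Denominator Σ(z_t−z̄)² = 435.8200
r_2 = 190.1600 / 435.8200 = 0.436

0.436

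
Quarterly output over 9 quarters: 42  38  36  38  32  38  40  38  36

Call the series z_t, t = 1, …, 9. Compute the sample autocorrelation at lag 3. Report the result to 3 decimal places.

Mean z̄ = (42 + 38 + 36 + 38 + 32 + 38 + 40 + 38 + 36)/9 = 37.5556
Numerator Σ_{t=1}^{6}(z_t−z̄)(z_{t+3}−z̄) = -3.2593
Denominator Σ(z_t−z̄)² = 62.2222
r_3 = -3.2593 / 62.2222 = -0.052

-0.052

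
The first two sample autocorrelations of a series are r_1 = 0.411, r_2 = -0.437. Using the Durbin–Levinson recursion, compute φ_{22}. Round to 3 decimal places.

φ_{22} = (r_2 − r_1²) / (1 − r_1²)
r_1² = (0.411)² = 0.168921
Numerator = -0.437 − 0.1689 = -0.6059; denominator = 1 − 0.1689 = 0.8311
φ_{22} = -0.6059 / 0.8311 = -0.729

-0.729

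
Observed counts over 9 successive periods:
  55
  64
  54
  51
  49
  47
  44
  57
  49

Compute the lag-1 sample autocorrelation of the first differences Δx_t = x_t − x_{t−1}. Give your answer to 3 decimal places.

-0.443

First differences Δx: 9, -10, -3, -2, -2, -3, 13, -8
Mean of differences = -0.7500
Numerator Σ(Δx_t−Δx̄)(Δx_{t+1}−Δx̄) = -192.8125
Denominator Σ(Δx_t−Δx̄)² = 435.5000
r_1(Δx) = -192.8125 / 435.5000 = -0.443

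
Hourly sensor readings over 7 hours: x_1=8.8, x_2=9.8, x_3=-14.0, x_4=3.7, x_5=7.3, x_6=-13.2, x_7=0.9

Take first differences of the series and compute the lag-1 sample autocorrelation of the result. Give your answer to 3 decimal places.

-0.517

First differences Δx: 1.0, -23.8, 17.7, 3.6, -20.5, 14.1
Mean of differences = -1.3167
Numerator Σ(Δx_t−Δx̄)(Δx_{t+1}−Δx̄) = -776.2069
Denominator Σ(Δx_t−Δx̄)² = 1502.3483
r_1(Δx) = -776.2069 / 1502.3483 = -0.517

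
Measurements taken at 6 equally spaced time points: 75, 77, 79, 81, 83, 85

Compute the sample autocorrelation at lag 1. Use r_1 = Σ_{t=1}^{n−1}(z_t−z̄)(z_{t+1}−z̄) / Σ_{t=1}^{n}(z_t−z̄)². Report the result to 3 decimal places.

0.500

Mean z̄ = (75 + 77 + 79 + 81 + 83 + 85)/6 = 80.0000
Deviations from mean: -5.0000, -3.0000, -1.0000, 1.0000, 3.0000, 5.0000
Numerator Σ_{t=1}^{5}(z_t−z̄)(z_{t+1}−z̄) = 35.0000
Denominator Σ(z_t−z̄)² = 70.0000
r_1 = 35.0000 / 70.0000 = 0.500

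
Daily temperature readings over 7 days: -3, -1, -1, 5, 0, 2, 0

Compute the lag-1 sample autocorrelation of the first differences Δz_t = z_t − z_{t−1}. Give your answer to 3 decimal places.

-0.640

First differences Δz: 2, 0, 6, -5, 2, -2
Mean of differences = 0.5000
Numerator Σ(Δz_t−Δz̄)(Δz_{t+1}−Δz̄) = -45.7500
Denominator Σ(Δz_t−Δz̄)² = 71.5000
r_1(Δz) = -45.7500 / 71.5000 = -0.640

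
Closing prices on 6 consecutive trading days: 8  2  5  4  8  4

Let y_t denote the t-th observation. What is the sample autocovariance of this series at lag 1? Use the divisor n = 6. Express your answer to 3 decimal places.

Mean ȳ = (8 + 2 + 5 + 4 + 8 + 4)/6 = 5.1667
Σ_{t=1}^{5}(y_t−ȳ)(y_{t+1}−ȳ) = -14.8611
γ_1 = -14.8611 / 6 = -2.477

-2.477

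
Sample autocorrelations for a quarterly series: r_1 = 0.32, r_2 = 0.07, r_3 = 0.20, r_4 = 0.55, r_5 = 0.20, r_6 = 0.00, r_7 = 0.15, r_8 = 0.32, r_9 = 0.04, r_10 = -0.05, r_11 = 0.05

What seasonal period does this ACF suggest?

The largest autocorrelation is r_4 = 0.55; the remaining lags stay at or below 0.32. The elevated value at lag 1 (0.32), dropping to 0.07 at lag 2, reflects decaying short-term dependence rather than seasonality.
The dominant spike at lag 4 indicates a seasonal period of 4.

4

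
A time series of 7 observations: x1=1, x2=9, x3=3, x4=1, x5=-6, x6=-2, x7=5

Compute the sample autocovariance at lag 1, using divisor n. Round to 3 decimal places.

Mean x̄ = (1 + 9 + 3 + 1 − 6 − 2 + 5)/7 = 1.5714
Deviations: -0.5714, 7.4286, 1.4286, -0.5714, -7.5714, -3.5714, 3.4286
Σ_{t=1}^{6}(x_t−x̄)(x_{t+1}−x̄) = 24.6735
γ_1 = 24.6735 / 7 = 3.525

3.525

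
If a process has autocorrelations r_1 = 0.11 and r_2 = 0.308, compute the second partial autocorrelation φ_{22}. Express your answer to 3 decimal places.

φ_{22} = (r_2 − r_1²) / (1 − r_1²)
r_1² = (0.11)² = 0.0121
Numerator = 0.308 − 0.0121 = 0.2959; denominator = 1 − 0.0121 = 0.9879
φ_{22} = 0.2959 / 0.9879 = 0.300

0.300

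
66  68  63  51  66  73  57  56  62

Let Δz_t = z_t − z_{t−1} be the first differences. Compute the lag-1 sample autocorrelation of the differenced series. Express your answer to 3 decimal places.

First differences Δz: 2, -5, -12, 15, 7, -16, -1, 6
Mean of differences = -0.5000
Numerator Σ(Δz_t−Δz̄)(Δz_{t+1}−Δz̄) = -133.2500
Denominator Σ(Δz_t−Δz̄)² = 738.0000
r_1(Δz) = -133.2500 / 738.0000 = -0.181

-0.181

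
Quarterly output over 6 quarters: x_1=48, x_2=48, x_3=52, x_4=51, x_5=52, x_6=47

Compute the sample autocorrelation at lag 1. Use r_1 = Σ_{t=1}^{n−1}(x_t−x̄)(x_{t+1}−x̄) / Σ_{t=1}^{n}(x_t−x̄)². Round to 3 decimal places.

-0.044

Mean x̄ = (48 + 48 + 52 + 51 + 52 + 47)/6 = 49.6667
Numerator Σ_{t=1}^{5}(x_t−x̄)(x_{t+1}−x̄) = -1.1111
Denominator Σ(x_t−x̄)² = 25.3333
r_1 = -1.1111 / 25.3333 = -0.044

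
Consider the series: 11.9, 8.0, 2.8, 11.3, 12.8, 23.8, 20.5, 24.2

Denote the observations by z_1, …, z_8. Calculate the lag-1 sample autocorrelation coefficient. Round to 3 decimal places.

Mean z̄ = (11.9 + 8.0 + 2.8 + 11.3 + 12.8 + 23.8 + 20.5 + 24.2)/8 = 14.4125
Deviations from mean: -2.5125, -6.4125, -11.6125, -3.1125, -1.6125, 9.3875, 6.0875, 9.7875
Numerator Σ_{t=1}^{7}(z_t−z̄)(z_{t+1}−z̄) = 233.3298
Denominator Σ(z_t−z̄)² = 415.5488
r_1 = 233.3298 / 415.5488 = 0.561

0.561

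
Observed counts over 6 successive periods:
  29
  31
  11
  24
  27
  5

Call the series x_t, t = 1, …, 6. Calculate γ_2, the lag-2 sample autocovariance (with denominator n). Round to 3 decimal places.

Mean x̄ = (29 + 31 + 11 + 24 + 27 + 5)/6 = 21.1667
Deviations: 7.8333, 9.8333, -10.1667, 2.8333, 5.8333, -16.1667
Σ_{t=1}^{4}(x_t−x̄)(x_{t+2}−x̄) = -156.8889
γ_2 = -156.8889 / 6 = -26.148

-26.148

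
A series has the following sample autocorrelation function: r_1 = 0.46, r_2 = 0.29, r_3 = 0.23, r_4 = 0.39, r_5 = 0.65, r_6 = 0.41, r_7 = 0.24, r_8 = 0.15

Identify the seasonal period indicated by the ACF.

The largest autocorrelation is r_5 = 0.65; the remaining lags stay at or below 0.46. The elevated value at lag 1 (0.46), dropping to 0.29 at lag 2, reflects decaying short-term dependence rather than seasonality.
The dominant spike at lag 5 indicates a seasonal period of 5.

5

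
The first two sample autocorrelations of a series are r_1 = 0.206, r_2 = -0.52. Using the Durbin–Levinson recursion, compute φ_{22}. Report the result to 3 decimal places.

-0.587

φ_{22} = (r_2 − r_1²) / (1 − r_1²)
r_1² = (0.206)² = 0.042436
Numerator = -0.52 − 0.0424 = -0.5624; denominator = 1 − 0.0424 = 0.9576
φ_{22} = -0.5624 / 0.9576 = -0.587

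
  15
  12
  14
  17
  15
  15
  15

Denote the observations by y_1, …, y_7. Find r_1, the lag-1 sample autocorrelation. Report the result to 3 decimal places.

0.026

Mean ȳ = (15 + 12 + 14 + 17 + 15 + 15 + 15)/7 = 14.7143
Numerator Σ_{t=1}^{6}(y_t−ȳ)(y_{t+1}−ȳ) = 0.3469
Denominator Σ(y_t−ȳ)² = 13.4286
r_1 = 0.3469 / 13.4286 = 0.026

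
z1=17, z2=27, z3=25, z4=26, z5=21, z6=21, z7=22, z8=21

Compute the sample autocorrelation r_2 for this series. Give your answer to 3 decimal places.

Mean z̄ = (17 + 27 + 25 + 26 + 21 + 21 + 22 + 21)/8 = 22.5000
Deviations from mean: -5.5000, 4.5000, 2.5000, 3.5000, -1.5000, -1.5000, -0.5000, -1.5000
Numerator Σ_{t=1}^{6}(z_t−z̄)(z_{t+2}−z̄) = -4.0000
Denominator Σ(z_t−z̄)² = 76.0000
r_2 = -4.0000 / 76.0000 = -0.053

-0.053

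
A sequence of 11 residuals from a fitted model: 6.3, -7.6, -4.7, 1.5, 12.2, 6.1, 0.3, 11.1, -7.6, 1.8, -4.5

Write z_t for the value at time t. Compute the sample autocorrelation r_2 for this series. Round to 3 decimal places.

0.010

Mean z̄ = (6.3 − 7.6 − 4.7 + 1.5 + 12.2 + 6.1 + 0.3 + 11.1 − 7.6 + 1.8 − 4.5)/11 = 1.3545
Numerator Σ_{t=1}^{9}(z_t−z̄)(z_{t+2}−z̄) = 4.7995
Denominator Σ(z_t−z̄)² = 492.2073
r_2 = 4.7995 / 492.2073 = 0.010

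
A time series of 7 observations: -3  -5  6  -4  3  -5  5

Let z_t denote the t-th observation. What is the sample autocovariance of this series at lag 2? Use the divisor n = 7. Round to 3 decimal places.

8.111

Mean z̄ = (-3 − 5 + 6 − 4 + 3 − 5 + 5)/7 = -0.4286
Deviations: -2.5714, -4.5714, 6.4286, -3.5714, 3.4286, -4.5714, 5.4286
Σ_{t=1}^{5}(z_t−z̄)(z_{t+2}−z̄) = 56.7755
γ_2 = 56.7755 / 7 = 8.111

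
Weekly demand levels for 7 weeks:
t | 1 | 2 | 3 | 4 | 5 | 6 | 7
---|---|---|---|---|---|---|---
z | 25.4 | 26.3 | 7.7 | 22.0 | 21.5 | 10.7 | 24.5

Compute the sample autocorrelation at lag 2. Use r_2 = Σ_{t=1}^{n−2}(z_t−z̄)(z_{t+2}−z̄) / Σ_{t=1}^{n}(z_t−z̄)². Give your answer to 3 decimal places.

-0.261

Mean z̄ = (25.4 + 26.3 + 7.7 + 22.0 + 21.5 + 10.7 + 24.5)/7 = 19.7286
Deviations from mean: 5.6714, 6.5714, -12.0286, 2.2714, 1.7714, -9.0286, 4.7714
Numerator Σ_{t=1}^{5}(z_t−z̄)(z_{t+2}−z̄) = -86.6559
Denominator Σ(z_t−z̄)² = 332.6143
r_2 = -86.6559 / 332.6143 = -0.261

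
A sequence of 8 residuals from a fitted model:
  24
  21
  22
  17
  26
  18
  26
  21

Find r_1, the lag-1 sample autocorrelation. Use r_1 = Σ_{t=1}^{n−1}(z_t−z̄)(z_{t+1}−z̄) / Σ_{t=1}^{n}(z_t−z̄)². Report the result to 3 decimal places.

-0.739

Mean z̄ = (24 + 21 + 22 + 17 + 26 + 18 + 26 + 21)/8 = 21.8750
Deviations from mean: 2.1250, -0.8750, 0.1250, -4.8750, 4.1250, -3.8750, 4.1250, -0.8750
Σ(z_t−z̄)(z_{t+1}−z̄) = (-1.8594) + (-0.1094) + (-0.6094) + (-20.1094) + (-15.9844) + (-15.9844) + (-3.6094) = -58.2656
Denominator Σ(z_t−z̄)² = 78.8750
r_1 = -58.2656 / 78.8750 = -0.739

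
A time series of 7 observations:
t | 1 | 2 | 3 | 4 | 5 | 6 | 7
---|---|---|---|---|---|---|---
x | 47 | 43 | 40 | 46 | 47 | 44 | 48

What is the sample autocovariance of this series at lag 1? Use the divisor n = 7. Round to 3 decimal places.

Mean x̄ = (47 + 43 + 40 + 46 + 47 + 44 + 48)/7 = 45.0000
Σ_{t=1}^{6}(x_t−x̄)(x_{t+1}−x̄) = -2.0000
γ_1 = -2.0000 / 7 = -0.286

-0.286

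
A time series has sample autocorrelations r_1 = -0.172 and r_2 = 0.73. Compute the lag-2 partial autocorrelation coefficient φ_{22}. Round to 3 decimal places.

0.722

φ_{22} = (r_2 − r_1²) / (1 − r_1²)
r_1² = (-0.172)² = 0.029584
Numerator = 0.73 − 0.0296 = 0.7004; denominator = 1 − 0.0296 = 0.9704
φ_{22} = 0.7004 / 0.9704 = 0.722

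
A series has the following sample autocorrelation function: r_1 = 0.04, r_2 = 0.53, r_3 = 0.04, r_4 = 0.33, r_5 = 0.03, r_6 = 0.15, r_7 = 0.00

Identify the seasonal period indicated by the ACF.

The largest autocorrelation is r_2 = 0.53, with weaker echoes at lags 4 (0.33) and 6 (0.15); the remaining lags stay at or below 0.04.
The dominant spike at lag 2 indicates a seasonal period of 2.

2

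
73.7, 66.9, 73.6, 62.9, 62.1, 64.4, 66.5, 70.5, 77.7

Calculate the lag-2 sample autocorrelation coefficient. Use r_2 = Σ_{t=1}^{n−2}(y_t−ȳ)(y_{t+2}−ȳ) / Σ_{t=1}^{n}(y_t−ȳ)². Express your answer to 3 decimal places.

Mean ȳ = (73.7 + 66.9 + 73.6 + 62.9 + 62.1 + 64.4 + 66.5 + 70.5 + 77.7)/9 = 68.7000
Numerator Σ_{t=1}^{7}(y_t−ȳ)(y_{t+2}−ȳ) = 14.5200
Denominator Σ(y_t−ȳ)² = 237.0200
r_2 = 14.5200 / 237.0200 = 0.061

0.061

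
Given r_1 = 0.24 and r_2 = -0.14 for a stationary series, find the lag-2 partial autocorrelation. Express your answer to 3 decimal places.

-0.210

φ_{22} = (r_2 − r_1²) / (1 − r_1²)
r_1² = (0.24)² = 0.0576
Numerator = -0.14 − 0.0576 = -0.1976; denominator = 1 − 0.0576 = 0.9424
φ_{22} = -0.1976 / 0.9424 = -0.210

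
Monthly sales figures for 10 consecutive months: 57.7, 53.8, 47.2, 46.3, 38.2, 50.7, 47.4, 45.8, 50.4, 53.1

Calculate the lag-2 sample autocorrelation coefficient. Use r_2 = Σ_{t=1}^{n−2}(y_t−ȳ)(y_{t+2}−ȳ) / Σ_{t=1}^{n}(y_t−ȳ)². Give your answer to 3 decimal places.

-0.062

Mean ȳ = (57.7 + 53.8 + 47.2 + 46.3 + 38.2 + 50.7 + 47.4 + 45.8 + 50.4 + 53.1)/10 = 49.0600
Numerator Σ_{t=1}^{8}(y_t−ȳ)(y_{t+2}−ȳ) = -16.1932
Denominator Σ(y_t−ȳ)² = 260.3240
r_2 = -16.1932 / 260.3240 = -0.062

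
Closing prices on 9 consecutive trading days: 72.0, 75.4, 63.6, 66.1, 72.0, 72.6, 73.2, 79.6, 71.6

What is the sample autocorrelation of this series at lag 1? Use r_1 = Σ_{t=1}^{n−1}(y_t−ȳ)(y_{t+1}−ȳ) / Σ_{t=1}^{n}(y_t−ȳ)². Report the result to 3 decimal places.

0.156

Mean ȳ = (72.0 + 75.4 + 63.6 + 66.1 + 72.0 + 72.6 + 73.2 + 79.6 + 71.6)/9 = 71.7889
Numerator Σ_{t=1}^{8}(y_t−ȳ)(y_{t+1}−ȳ) = 27.4388
Denominator Σ(y_t−ȳ)² = 176.2489
r_1 = 27.4388 / 176.2489 = 0.156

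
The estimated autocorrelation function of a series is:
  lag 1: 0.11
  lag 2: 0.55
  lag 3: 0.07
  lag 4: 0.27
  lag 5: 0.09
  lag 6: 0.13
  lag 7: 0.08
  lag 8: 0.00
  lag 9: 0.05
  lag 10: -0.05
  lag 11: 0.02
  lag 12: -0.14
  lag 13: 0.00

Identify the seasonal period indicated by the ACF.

2

The largest autocorrelation is r_2 = 0.55, with a weaker echo at lag 4 (0.27); the remaining lags stay at or below 0.13.
The dominant spike at lag 2 indicates a seasonal period of 2.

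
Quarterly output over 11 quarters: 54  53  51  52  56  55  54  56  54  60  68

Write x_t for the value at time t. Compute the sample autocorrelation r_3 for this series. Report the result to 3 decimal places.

0.058

Mean x̄ = (54 + 53 + 51 + 52 + 56 + 55 + 54 + 56 + 54 + 60 + 68)/11 = 55.7273
Numerator Σ_{t=1}^{8}(x_t−x̄)(x_{t+3}−x̄) = 12.8678
Denominator Σ(x_t−x̄)² = 222.1818
r_3 = 12.8678 / 222.1818 = 0.058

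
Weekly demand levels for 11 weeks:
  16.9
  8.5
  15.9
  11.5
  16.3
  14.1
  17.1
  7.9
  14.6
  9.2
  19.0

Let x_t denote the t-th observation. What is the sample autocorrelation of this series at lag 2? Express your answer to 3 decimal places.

Mean x̄ = (16.9 + 8.5 + 15.9 + 11.5 + 16.3 + 14.1 + 17.1 + 7.9 + 14.6 + 9.2 + 19.0)/11 = 13.7273
Numerator Σ_{t=1}^{9}(x_t−x̄)(x_{t+2}−x̄) = 63.7276
Denominator Σ(x_t−x̄)² = 148.2218
r_2 = 63.7276 / 148.2218 = 0.430

0.430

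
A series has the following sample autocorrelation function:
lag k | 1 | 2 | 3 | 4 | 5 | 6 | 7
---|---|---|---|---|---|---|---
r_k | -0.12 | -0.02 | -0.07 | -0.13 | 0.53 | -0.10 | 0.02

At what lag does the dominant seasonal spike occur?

The largest autocorrelation is r_5 = 0.53; the remaining lags stay at or below 0.02.
The dominant spike at lag 5 indicates a seasonal period of 5.

5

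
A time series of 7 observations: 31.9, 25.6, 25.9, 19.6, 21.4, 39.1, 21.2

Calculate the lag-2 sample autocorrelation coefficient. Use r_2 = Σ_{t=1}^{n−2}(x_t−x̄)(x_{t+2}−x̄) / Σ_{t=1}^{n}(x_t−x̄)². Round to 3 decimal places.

-0.190

Mean x̄ = (31.9 + 25.6 + 25.9 + 19.6 + 21.4 + 39.1 + 21.2)/7 = 26.3857
Deviations from mean: 5.5143, -0.7857, -0.4857, -6.7857, -4.9857, 12.7143, -5.1857
Σ(x_t−x̄)(x_{t+2}−x̄) = (-2.6784) + (5.3316) + (2.4216) + (-86.2755) + (25.8545) = -55.3461
Denominator Σ(x_t−x̄)² = 290.7086
r_2 = -55.3461 / 290.7086 = -0.190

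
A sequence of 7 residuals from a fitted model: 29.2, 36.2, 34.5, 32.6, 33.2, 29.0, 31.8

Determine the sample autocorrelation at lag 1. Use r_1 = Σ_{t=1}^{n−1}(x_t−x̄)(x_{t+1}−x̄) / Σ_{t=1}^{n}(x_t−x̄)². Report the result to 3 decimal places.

Mean x̄ = (29.2 + 36.2 + 34.5 + 32.6 + 33.2 + 29.0 + 31.8)/7 = 32.3571
Deviations from mean: -3.1571, 3.8429, 2.1429, 0.2429, 0.8429, -3.3571, -0.5571
Σ(x_t−x̄)(x_{t+1}−x̄) = (-12.1324) + (8.2347) + (0.5204) + (0.2047) + (-2.8296) + (1.8704) = -4.1318
Denominator Σ(x_t−x̄)² = 41.6771
r_1 = -4.1318 / 41.6771 = -0.099

-0.099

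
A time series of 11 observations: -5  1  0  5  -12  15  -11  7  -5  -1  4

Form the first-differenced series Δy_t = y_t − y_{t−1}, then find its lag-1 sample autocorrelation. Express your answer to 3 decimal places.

First differences Δy: 6, -1, 5, -17, 27, -26, 18, -12, 4, 5
Mean of differences = 0.9000
Numerator Σ(Δy_t−Δȳ)(Δy_{t+1}−Δȳ) = -1968.0100
Denominator Σ(Δy_t−Δȳ)² = 2256.9000
r_1(Δy) = -1968.0100 / 2256.9000 = -0.872

-0.872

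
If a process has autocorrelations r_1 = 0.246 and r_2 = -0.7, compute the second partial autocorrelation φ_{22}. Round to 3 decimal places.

φ_{22} = (r_2 − r_1²) / (1 − r_1²)
r_1² = (0.246)² = 0.060516
Numerator = -0.7 − 0.0605 = -0.7605; denominator = 1 − 0.0605 = 0.9395
φ_{22} = -0.7605 / 0.9395 = -0.810

-0.810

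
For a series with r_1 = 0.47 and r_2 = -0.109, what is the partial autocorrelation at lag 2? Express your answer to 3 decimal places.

φ_{22} = (r_2 − r_1²) / (1 − r_1²)
r_1² = (0.47)² = 0.2209
Numerator = -0.109 − 0.2209 = -0.3299; denominator = 1 − 0.2209 = 0.7791
φ_{22} = -0.3299 / 0.7791 = -0.423

-0.423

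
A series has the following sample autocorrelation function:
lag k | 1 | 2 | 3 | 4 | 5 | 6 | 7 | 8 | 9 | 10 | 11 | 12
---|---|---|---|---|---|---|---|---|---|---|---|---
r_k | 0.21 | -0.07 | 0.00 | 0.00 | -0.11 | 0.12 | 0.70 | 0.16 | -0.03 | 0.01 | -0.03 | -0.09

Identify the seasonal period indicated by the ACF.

7

The largest autocorrelation is r_7 = 0.70; the remaining lags stay at or below 0.21.
The dominant spike at lag 7 indicates a seasonal period of 7.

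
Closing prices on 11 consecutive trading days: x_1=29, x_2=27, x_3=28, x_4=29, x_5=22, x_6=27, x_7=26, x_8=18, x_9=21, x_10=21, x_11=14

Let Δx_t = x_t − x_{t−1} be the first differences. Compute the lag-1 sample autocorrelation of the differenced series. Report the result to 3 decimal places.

First differences Δx: -2, 1, 1, -7, 5, -1, -8, 3, 0, -7
Mean of differences = -1.5000
Numerator Σ(Δx_t−Δx̄)(Δx_{t+1}−Δx̄) = -75.2500
Denominator Σ(Δx_t−Δx̄)² = 180.5000
r_1(Δx) = -75.2500 / 180.5000 = -0.417

-0.417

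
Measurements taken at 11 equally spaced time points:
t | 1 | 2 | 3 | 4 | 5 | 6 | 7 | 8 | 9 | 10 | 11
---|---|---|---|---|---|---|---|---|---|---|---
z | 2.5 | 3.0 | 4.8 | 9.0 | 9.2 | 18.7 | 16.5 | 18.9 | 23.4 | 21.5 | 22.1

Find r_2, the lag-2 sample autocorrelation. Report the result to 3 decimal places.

Mean z̄ = (2.5 + 3.0 + 4.8 + 9.0 + 9.2 + 18.7 + 16.5 + 18.9 + 23.4 + 21.5 + 22.1)/11 = 13.6000
Numerator Σ_{t=1}^{9}(z_t−z̄)(z_{t+2}−z̄) = 329.5600
Denominator Σ(z_t−z̄)² = 646.7400
r_2 = 329.5600 / 646.7400 = 0.510

0.510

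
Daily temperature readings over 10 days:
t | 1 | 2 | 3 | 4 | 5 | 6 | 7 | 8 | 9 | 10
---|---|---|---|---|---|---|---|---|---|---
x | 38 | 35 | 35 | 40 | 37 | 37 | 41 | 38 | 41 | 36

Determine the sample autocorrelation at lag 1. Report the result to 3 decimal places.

-0.154

Mean x̄ = (38 + 35 + 35 + 40 + 37 + 37 + 41 + 38 + 41 + 36)/10 = 37.8000
Numerator Σ_{t=1}^{9}(x_t−x̄)(x_{t+1}−x̄) = -7.0400
Denominator Σ(x_t−x̄)² = 45.6000
r_1 = -7.0400 / 45.6000 = -0.154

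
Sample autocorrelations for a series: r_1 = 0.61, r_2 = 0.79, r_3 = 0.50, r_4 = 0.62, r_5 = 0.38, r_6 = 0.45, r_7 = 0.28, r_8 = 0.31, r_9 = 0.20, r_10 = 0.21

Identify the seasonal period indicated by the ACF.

The largest autocorrelation is r_2 = 0.79, with a weaker echo at lag 4 (0.62); the remaining lags stay at or below 0.61.
The dominant spike at lag 2 indicates a seasonal period of 2.

2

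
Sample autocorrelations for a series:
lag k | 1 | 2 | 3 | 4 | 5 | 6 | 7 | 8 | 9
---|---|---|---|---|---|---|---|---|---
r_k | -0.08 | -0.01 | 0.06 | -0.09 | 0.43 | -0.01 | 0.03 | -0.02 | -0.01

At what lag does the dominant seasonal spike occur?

The largest autocorrelation is r_5 = 0.43; the remaining lags stay at or below 0.06.
The dominant spike at lag 5 indicates a seasonal period of 5.

5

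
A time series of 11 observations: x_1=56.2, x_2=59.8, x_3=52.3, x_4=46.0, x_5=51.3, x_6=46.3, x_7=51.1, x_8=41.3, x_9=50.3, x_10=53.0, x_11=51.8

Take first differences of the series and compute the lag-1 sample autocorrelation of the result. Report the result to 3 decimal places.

First differences Δx: 3.6, -7.5, -6.3, 5.3, -5.0, 4.8, -9.8, 9.0, 2.7, -1.2
Mean of differences = -0.4400
Numerator Σ(Δx_t−Δx̄)(Δx_{t+1}−Δx̄) = -181.0056
Denominator Σ(Δx_t−Δx̄)² = 368.8640
r_1(Δx) = -181.0056 / 368.8640 = -0.491

-0.491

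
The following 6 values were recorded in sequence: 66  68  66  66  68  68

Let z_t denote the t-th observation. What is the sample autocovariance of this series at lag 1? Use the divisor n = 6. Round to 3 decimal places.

-0.167

Mean z̄ = (66 + 68 + 66 + 66 + 68 + 68)/6 = 67.0000
Σ_{t=1}^{5}(z_t−z̄)(z_{t+1}−z̄) = -1.0000
γ_1 = -1.0000 / 6 = -0.167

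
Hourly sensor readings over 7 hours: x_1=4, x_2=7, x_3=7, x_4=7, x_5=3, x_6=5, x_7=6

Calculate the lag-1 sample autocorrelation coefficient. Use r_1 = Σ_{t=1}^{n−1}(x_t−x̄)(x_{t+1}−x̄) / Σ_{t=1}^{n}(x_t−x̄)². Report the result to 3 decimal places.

Mean x̄ = (4 + 7 + 7 + 7 + 3 + 5 + 6)/7 = 5.5714
Deviations from mean: -1.5714, 1.4286, 1.4286, 1.4286, -2.5714, -0.5714, 0.4286
Numerator Σ_{t=1}^{6}(x_t−x̄)(x_{t+1}−x̄) = -0.6122
Denominator Σ(x_t−x̄)² = 15.7143
r_1 = -0.6122 / 15.7143 = -0.039

-0.039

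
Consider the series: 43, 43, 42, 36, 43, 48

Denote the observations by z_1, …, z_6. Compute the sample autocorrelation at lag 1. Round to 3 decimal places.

0.037

Mean z̄ = (43 + 43 + 42 + 36 + 43 + 48)/6 = 42.5000
Deviations from mean: 0.5000, 0.5000, -0.5000, -6.5000, 0.5000, 5.5000
Σ(z_t−z̄)(z_{t+1}−z̄) = (0.2500) + (-0.2500) + (3.2500) + (-3.2500) + (2.7500) = 2.7500
Denominator Σ(z_t−z̄)² = 73.5000
r_1 = 2.7500 / 73.5000 = 0.037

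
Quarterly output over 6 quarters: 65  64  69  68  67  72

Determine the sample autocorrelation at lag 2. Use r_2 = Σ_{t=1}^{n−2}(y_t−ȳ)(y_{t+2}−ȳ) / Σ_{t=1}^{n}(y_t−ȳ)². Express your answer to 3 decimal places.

Mean ȳ = (65 + 64 + 69 + 68 + 67 + 72)/6 = 67.5000
Deviations from mean: -2.5000, -3.5000, 1.5000, 0.5000, -0.5000, 4.5000
Σ(y_t−ȳ)(y_{t+2}−ȳ) = (-3.7500) + (-1.7500) + (-0.7500) + (2.2500) = -4.0000
Denominator Σ(y_t−ȳ)² = 41.5000
r_2 = -4.0000 / 41.5000 = -0.096

-0.096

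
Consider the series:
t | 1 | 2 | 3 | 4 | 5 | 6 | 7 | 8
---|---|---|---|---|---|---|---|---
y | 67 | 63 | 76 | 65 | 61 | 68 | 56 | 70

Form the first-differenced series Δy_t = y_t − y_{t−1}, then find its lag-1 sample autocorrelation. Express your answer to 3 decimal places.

First differences Δy: -4, 13, -11, -4, 7, -12, 14
Mean of differences = 0.4286
Numerator Σ(Δy_t−Δȳ)(Δy_{t+1}−Δȳ) = -428.1837
Denominator Σ(Δy_t−Δȳ)² = 709.7143
r_1(Δy) = -428.1837 / 709.7143 = -0.603

-0.603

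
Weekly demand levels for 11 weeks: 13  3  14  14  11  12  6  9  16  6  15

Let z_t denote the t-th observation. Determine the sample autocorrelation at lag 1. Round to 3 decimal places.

-0.454

Mean z̄ = (13 + 3 + 14 + 14 + 11 + 12 + 6 + 9 + 16 + 6 + 15)/11 = 10.8182
Numerator Σ_{t=1}^{10}(z_t−z̄)(z_{t+1}−z̄) = -82.4876
Denominator Σ(z_t−z̄)² = 181.6364
r_1 = -82.4876 / 181.6364 = -0.454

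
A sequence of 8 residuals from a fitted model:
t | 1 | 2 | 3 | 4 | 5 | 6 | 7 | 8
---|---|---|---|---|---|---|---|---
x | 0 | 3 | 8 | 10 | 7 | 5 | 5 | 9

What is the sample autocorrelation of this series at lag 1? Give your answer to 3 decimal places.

0.276

Mean x̄ = (0 + 3 + 8 + 10 + 7 + 5 + 5 + 9)/8 = 5.8750
Σ(x_t−x̄)(x_{t+1}−x̄) = (16.8906) + (-6.1094) + (8.7656) + (4.6406) + (-0.9844) + (0.7656) + (-2.7344) = 21.2344
Denominator Σ(x_t−x̄)² = 76.8750
r_1 = 21.2344 / 76.8750 = 0.276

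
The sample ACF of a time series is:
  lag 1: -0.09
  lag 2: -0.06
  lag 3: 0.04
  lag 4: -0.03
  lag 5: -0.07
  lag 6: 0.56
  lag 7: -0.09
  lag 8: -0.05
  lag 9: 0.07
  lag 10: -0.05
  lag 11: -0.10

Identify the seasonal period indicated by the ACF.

6

The largest autocorrelation is r_6 = 0.56; the remaining lags stay at or below 0.07.
The dominant spike at lag 6 indicates a seasonal period of 6.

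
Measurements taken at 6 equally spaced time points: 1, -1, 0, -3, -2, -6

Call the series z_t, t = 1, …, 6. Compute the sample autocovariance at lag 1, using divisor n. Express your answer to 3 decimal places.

0.440

Mean z̄ = (1 − 1 + 0 − 3 − 2 − 6)/6 = -1.8333
Σ_{t=1}^{5}(z_t−z̄)(z_{t+1}−z̄) = 2.6389
γ_1 = 2.6389 / 6 = 0.440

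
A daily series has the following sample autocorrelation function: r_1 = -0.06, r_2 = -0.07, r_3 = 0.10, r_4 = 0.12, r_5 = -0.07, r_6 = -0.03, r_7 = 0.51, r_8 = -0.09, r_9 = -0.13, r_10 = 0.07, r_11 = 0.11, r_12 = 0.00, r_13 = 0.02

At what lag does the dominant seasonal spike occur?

The largest autocorrelation is r_7 = 0.51; the remaining lags stay at or below 0.12.
The dominant spike at lag 7 indicates a seasonal period of 7.

7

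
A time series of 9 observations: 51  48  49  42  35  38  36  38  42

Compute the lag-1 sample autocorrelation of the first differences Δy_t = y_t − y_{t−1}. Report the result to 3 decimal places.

0.027

First differences Δy: -3, 1, -7, -7, 3, -2, 2, 4
Mean of differences = -1.1250
Numerator Σ(Δy_t−Δȳ)(Δy_{t+1}−Δȳ) = 3.4844
Denominator Σ(Δy_t−Δȳ)² = 130.8750
r_1(Δy) = 3.4844 / 130.8750 = 0.027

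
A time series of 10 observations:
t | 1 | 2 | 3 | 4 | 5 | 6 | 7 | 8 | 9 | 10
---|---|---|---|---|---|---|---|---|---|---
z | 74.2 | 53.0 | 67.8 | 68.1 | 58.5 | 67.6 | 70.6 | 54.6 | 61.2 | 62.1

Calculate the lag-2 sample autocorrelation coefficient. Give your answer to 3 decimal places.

-0.187

Mean z̄ = (74.2 + 53.0 + 67.8 + 68.1 + 58.5 + 67.6 + 70.6 + 54.6 + 61.2 + 62.1)/10 = 63.7700
Numerator Σ_{t=1}^{8}(z_t−z̄)(z_{t+2}−z̄) = -82.6098
Denominator Σ(z_t−z̄)² = 442.3410
r_2 = -82.6098 / 442.3410 = -0.187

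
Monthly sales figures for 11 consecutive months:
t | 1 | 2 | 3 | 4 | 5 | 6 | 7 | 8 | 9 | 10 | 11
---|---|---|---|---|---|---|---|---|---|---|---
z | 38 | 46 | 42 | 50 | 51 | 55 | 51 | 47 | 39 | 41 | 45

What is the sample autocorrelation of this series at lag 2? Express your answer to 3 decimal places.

0.166

Mean z̄ = (38 + 46 + 42 + 50 + 51 + 55 + 51 + 47 + 39 + 41 + 45)/11 = 45.9091
Numerator Σ_{t=1}^{9}(z_t−z̄)(z_{t+2}−z̄) = 50.1653
Denominator Σ(z_t−z̄)² = 302.9091
r_2 = 50.1653 / 302.9091 = 0.166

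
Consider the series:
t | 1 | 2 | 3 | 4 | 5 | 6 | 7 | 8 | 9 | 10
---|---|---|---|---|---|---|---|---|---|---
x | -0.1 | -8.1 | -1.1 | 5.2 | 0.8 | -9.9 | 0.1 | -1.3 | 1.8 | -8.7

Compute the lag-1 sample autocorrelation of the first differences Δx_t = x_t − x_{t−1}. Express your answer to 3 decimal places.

-0.284

First differences Δx: -8.0, 7.0, 6.3, -4.4, -10.7, 10.0, -1.4, 3.1, -10.5
Mean of differences = -0.9556
Numerator Σ(Δx_t−Δx̄)(Δx_{t+1}−Δx̄) = -141.8831
Denominator Σ(Δx_t−Δx̄)² = 500.1422
r_1(Δx) = -141.8831 / 500.1422 = -0.284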